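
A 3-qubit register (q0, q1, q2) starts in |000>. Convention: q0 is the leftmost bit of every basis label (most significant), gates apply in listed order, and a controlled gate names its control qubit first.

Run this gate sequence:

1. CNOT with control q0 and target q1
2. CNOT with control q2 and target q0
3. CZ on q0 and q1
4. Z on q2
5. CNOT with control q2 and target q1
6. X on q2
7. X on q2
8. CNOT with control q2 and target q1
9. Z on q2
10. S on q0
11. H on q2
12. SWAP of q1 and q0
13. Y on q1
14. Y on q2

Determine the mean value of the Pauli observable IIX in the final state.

The observable IIX averages to -1. Key observation: gates 4-9 undo each other exactly, leaving only the rest of the circuit to track.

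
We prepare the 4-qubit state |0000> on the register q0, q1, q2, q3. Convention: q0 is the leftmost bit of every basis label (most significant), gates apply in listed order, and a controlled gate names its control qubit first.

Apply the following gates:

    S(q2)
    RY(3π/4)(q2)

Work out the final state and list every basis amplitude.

The final amplitudes are sqrt(2 - sqrt(2))/2 on |0000>, sqrt(sqrt(2) + 2)/2 on |0010>, and 0 on every other basis state.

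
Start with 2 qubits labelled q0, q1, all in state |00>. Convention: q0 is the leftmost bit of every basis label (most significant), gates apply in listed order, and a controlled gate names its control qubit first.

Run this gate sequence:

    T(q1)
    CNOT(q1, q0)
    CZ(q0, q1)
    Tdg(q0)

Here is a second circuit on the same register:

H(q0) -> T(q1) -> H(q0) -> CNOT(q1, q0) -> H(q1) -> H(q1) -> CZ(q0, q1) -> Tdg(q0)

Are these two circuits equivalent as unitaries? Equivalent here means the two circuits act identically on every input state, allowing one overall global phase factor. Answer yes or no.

Yes, they are equivalent — the unitaries differ by at most a global phase.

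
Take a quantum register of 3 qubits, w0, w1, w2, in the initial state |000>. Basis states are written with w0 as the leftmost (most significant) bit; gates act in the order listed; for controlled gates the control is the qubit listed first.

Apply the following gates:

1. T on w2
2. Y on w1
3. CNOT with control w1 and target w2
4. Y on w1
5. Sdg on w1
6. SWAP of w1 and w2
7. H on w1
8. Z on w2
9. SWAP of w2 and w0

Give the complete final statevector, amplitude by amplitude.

After the circuit, the state carries amplitude sqrt(2)/2 on |000>, -sqrt(2)/2 on |010>, and 0 on every other basis state.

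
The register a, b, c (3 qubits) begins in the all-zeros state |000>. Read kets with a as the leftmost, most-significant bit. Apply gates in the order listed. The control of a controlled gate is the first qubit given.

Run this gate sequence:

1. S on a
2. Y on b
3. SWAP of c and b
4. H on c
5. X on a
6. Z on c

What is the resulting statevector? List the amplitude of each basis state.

The resulting statevector has amplitude sqrt(2)*I/2 on |100>, sqrt(2)*I/2 on |101>, and 0 on every other basis state.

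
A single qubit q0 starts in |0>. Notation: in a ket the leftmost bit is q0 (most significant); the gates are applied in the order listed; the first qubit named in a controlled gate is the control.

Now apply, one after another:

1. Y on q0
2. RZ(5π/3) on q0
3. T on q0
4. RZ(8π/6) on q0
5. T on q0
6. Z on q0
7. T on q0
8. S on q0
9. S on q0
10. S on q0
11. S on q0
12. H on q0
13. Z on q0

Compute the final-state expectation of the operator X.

In the final state, X has expectation 1. Key observation: the block from step 8 through step 11 cancels to the identity and can be dropped.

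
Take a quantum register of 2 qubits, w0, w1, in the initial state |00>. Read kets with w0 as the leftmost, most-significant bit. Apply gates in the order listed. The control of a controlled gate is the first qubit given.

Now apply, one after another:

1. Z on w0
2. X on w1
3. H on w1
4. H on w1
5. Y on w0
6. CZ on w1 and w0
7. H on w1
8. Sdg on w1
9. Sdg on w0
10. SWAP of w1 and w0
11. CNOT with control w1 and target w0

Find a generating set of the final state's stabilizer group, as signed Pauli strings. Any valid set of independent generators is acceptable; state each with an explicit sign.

The final state is stabilized by the group generated by -YI, -IZ; other independent generating sets are equally valid.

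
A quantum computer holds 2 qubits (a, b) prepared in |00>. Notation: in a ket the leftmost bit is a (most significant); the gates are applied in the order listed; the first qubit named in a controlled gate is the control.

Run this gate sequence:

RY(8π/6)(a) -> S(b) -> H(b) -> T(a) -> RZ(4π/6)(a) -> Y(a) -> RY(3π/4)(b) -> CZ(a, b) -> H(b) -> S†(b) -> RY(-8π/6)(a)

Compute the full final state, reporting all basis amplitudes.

The resulting statevector has amplitude sqrt(3)*(-sqrt(2 - sqrt(2))*exp(I*pi/12) + sqrt(sqrt(2) + 2)*exp(I*pi/6))/8 on |00>, sqrt(3)*(sqrt(2 - sqrt(2)) + sqrt(sqrt(2) + 2)*exp(11*I*pi/12))*exp(2*I*pi/3)/8 on |01>, -sqrt(sqrt(2) + 2)*exp(I*pi/6)/8 - 3*sqrt(2 - sqrt(2))*exp(I*pi/12)/8 on |10>, (-sqrt(2 - sqrt(2)) + 3*sqrt(sqrt(2) + 2)*exp(11*I*pi/12))*exp(2*I*pi/3)/8 on |11>.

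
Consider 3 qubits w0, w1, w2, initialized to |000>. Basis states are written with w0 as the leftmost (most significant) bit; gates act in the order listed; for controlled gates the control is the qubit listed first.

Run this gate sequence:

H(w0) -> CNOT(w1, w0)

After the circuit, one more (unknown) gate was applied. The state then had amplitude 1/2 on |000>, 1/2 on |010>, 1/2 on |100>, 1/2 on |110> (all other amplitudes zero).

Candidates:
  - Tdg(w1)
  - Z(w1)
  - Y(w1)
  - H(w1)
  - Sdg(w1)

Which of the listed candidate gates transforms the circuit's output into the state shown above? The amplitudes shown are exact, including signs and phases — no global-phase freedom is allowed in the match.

It was H(w1) that produced the state shown.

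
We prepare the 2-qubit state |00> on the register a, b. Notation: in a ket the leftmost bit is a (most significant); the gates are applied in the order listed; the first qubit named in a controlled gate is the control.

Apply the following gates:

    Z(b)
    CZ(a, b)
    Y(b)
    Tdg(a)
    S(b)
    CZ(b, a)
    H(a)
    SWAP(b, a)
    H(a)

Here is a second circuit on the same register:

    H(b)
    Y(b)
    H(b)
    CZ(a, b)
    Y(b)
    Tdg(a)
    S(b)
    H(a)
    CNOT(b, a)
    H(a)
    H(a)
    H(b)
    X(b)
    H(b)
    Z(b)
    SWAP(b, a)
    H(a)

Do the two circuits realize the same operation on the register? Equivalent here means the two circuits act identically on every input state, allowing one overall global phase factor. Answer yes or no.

No: there is an input state on which the two circuits produce genuinely different outputs (not merely differing by a phase).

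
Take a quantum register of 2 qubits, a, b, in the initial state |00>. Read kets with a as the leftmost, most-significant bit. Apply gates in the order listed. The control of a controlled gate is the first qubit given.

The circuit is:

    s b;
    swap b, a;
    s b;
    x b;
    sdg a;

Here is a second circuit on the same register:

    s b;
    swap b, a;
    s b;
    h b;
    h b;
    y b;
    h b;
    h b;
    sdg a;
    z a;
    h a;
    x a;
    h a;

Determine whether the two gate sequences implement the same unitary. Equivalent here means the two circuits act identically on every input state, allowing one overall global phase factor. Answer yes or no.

No: there is an input state on which the two circuits produce genuinely different outputs (not merely differing by a phase).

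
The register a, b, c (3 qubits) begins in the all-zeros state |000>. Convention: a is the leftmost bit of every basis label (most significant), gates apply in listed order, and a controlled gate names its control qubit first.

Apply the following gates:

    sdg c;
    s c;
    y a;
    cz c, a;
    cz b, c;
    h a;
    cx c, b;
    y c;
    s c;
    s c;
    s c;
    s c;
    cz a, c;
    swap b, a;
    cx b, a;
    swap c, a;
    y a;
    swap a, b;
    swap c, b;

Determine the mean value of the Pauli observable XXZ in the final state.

The expectation value of XXZ is 1. Key observation: gates 9-12 undo each other exactly, leaving only the rest of the circuit to track.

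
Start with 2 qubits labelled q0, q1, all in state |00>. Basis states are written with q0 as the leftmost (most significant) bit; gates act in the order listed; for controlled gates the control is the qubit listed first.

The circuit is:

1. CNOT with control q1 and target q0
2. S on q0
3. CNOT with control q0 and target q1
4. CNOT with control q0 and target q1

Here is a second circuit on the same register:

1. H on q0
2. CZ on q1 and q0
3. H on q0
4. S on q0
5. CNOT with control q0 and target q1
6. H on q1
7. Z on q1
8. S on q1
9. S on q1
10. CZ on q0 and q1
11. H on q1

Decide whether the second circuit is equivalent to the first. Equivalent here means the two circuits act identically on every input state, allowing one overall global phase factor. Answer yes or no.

Yes, they are equivalent — the unitaries differ by at most a global phase.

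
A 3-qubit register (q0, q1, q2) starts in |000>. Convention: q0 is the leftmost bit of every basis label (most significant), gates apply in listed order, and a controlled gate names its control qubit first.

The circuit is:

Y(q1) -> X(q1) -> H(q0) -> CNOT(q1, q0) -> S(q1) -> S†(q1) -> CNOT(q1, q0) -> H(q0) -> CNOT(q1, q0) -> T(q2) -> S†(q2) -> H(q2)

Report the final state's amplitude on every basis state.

The final amplitudes are sqrt(2)*I/2 on |000>, sqrt(2)*I/2 on |001>, and 0 on every other basis state. Key observation: gates 3-8 undo each other exactly, leaving only the rest of the circuit to track.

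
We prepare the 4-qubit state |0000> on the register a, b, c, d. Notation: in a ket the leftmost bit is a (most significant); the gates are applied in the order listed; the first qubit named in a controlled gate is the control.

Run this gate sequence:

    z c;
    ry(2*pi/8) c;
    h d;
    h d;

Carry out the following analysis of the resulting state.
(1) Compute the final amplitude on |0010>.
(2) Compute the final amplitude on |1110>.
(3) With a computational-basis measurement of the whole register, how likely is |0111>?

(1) The final state's coefficient on |0010> equals sqrt(2 - sqrt(2))/2. Key observation: gates 3-4 undo each other exactly, leaving only the rest of the circuit to track.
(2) The final state's coefficient on |1110> equals 0.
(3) The probability of measuring |0111> is 0.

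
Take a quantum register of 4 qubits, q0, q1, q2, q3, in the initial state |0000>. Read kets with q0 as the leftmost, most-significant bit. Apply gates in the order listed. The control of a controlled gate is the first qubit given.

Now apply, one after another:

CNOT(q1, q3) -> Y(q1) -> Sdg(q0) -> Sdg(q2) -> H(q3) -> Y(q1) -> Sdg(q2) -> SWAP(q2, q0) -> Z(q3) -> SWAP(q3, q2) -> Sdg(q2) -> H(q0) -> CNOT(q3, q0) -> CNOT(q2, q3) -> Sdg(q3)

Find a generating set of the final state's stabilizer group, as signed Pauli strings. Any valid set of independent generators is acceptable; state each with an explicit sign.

The final state is stabilized by the group generated by +XIII, +IIXX, +IZII, +IIZZ; other independent generating sets are equally valid.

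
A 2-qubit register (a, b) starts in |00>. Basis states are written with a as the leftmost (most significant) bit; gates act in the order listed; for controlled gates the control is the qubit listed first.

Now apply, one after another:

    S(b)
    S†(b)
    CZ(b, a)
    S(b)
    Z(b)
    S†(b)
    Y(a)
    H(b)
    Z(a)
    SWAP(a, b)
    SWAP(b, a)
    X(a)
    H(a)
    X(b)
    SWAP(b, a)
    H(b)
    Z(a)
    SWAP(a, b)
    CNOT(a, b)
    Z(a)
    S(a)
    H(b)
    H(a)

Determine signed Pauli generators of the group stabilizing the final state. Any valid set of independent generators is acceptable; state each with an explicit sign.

The stabilizer group can be generated by +XI, -IZ, among other valid generating sets.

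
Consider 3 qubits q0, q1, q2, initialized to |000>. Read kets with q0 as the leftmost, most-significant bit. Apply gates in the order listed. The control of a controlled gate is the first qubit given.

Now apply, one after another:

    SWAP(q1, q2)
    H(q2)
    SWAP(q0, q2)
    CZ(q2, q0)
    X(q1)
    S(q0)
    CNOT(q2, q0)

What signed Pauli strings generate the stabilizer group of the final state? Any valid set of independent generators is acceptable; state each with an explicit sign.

One valid set of independent stabilizer generators is +YII, -IZI, +IIZ (any independent generating set of the same group is equally correct).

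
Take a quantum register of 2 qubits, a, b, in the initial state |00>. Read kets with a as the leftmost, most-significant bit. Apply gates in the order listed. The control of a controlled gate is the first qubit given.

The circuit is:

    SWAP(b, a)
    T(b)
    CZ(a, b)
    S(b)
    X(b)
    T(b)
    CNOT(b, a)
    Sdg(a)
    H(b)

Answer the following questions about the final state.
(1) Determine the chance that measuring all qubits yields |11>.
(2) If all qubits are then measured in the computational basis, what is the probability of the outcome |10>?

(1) The probability of measuring |11> is 1/2.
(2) Outcome |10> occurs with probability 1/2.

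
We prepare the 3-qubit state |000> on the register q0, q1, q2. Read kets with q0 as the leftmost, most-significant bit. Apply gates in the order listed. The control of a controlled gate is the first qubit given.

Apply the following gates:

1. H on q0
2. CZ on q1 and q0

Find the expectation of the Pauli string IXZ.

In the final state, IXZ has expectation 0.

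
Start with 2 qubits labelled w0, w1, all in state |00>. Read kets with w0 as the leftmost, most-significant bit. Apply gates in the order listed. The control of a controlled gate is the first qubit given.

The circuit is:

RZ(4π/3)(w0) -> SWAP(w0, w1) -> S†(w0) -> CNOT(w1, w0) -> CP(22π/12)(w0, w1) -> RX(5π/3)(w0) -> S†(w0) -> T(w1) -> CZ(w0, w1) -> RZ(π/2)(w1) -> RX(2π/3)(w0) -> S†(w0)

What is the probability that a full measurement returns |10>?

A full measurement returns |10> with probability 5/8.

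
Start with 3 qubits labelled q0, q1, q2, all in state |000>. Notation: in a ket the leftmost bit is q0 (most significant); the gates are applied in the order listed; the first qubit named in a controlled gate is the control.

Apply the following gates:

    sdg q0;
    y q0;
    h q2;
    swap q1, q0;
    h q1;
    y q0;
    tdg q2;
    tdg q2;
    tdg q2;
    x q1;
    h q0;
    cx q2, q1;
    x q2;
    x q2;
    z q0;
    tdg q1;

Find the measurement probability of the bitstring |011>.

The probability of measuring |011> is 1/8.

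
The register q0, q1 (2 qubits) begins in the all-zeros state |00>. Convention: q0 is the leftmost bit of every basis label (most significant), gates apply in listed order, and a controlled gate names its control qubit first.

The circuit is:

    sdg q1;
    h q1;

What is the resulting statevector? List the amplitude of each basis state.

The final amplitudes are sqrt(2)/2 on |00>, sqrt(2)/2 on |01>, 0 on |10>, 0 on |11>.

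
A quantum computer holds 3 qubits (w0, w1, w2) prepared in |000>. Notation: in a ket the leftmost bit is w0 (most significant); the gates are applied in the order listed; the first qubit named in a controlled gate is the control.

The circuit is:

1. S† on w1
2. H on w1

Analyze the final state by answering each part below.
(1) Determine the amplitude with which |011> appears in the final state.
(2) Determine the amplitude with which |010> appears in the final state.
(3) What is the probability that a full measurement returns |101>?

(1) |011> carries amplitude 0 in the final state.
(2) The amplitude on |010> is sqrt(2)/2.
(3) Outcome |101> occurs with probability 0.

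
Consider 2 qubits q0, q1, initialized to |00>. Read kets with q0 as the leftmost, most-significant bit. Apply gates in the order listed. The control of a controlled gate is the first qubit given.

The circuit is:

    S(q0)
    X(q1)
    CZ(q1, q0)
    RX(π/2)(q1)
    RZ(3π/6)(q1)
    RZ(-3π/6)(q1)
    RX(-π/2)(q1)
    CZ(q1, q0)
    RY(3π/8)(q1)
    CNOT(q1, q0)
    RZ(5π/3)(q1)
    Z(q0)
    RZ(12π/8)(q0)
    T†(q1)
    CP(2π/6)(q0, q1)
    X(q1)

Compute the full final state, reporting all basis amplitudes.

The final amplitudes are 0 on |00>, -exp(5*I*pi/12)*sin(3*pi/16) on |01>, exp(2*I*pi/3)*cos(3*pi/16) on |10>, 0 on |11>. Key observation: the block from step 3 through step 8 cancels to the identity and can be dropped.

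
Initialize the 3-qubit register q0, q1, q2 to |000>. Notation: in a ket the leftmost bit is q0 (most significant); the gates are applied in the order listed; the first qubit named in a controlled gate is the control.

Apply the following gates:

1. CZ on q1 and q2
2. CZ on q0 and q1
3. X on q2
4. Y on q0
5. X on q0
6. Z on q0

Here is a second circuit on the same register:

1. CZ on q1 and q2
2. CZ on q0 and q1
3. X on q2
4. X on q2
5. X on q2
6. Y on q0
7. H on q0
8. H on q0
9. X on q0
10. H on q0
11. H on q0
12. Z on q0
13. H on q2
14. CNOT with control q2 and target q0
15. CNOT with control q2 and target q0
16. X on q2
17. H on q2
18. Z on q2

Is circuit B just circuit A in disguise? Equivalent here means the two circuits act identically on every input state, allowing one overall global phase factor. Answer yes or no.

Yes — the two circuits implement the same unitary up to a global phase.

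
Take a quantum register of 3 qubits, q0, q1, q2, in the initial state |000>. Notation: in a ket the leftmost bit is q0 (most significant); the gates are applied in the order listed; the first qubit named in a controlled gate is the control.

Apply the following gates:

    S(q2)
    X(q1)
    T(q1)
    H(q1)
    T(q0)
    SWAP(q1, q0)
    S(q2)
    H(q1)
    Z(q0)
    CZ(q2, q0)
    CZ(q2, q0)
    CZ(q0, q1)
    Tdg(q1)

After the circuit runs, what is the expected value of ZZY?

In the final state, ZZY has expectation 0.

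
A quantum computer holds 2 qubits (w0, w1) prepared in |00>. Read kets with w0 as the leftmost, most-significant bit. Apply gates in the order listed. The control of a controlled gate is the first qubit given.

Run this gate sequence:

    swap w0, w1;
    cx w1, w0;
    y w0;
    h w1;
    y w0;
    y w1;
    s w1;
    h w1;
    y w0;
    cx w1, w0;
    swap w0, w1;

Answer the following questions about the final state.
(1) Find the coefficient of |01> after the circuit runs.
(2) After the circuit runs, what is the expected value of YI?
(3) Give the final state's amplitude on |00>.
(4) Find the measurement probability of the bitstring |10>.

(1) The final state's coefficient on |01> equals 1/2 - I/2.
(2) The expectation value of YI is 0.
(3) The final state's coefficient on |00> equals 0.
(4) A full measurement returns |10> with probability 1/2.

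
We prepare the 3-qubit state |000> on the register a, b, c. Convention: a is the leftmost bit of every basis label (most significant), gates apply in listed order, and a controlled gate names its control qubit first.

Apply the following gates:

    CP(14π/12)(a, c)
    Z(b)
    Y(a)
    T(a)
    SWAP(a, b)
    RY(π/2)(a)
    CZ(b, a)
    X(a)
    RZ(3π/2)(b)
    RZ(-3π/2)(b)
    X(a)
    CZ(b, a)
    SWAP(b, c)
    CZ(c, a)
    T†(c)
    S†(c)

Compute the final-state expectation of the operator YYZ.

The observable YYZ averages to 0.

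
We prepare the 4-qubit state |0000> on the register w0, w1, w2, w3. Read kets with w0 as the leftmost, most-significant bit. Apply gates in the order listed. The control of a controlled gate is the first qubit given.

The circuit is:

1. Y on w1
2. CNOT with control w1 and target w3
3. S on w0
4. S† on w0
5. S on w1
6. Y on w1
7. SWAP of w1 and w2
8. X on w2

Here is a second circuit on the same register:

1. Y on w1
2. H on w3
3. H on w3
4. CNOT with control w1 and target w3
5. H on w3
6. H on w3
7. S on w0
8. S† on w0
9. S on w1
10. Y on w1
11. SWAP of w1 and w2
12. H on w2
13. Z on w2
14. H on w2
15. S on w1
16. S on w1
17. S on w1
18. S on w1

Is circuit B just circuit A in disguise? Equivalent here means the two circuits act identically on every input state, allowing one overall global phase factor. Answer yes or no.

Yes: on every input state the two circuits agree up to one overall phase factor.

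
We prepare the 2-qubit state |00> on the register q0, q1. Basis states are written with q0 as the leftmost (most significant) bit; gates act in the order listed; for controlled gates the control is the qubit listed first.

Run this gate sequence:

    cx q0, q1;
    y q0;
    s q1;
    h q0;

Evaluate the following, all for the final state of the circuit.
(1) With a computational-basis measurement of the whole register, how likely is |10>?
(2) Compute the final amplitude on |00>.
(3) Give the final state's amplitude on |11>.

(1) The probability of measuring |10> is 1/2.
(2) The amplitude on |00> is sqrt(2)*I/2.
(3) The amplitude on |11> is 0.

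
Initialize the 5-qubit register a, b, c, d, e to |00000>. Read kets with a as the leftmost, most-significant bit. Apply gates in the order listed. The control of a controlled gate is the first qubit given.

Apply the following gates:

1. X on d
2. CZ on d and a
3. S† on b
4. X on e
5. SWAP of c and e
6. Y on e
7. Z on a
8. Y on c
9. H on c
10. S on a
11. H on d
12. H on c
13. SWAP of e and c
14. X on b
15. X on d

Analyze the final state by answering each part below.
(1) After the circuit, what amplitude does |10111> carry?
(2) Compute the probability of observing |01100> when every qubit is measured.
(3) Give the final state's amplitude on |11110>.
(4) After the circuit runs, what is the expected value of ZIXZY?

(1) The final state's coefficient on |10111> equals 0.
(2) Outcome |01100> occurs with probability 1/2.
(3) The final state's coefficient on |11110> equals 0.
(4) The observable ZIXZY averages to 0.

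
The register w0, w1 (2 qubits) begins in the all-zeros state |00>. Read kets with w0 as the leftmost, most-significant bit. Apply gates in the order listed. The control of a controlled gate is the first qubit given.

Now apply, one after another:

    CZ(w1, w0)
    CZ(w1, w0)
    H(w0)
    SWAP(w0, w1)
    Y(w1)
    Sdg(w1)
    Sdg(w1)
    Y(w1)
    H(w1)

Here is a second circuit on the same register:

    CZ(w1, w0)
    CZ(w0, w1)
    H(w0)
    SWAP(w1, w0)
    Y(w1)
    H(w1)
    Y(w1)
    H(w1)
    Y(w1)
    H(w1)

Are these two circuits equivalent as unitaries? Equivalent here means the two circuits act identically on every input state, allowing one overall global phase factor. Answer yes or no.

No — the two circuits implement different unitaries, even allowing a global phase.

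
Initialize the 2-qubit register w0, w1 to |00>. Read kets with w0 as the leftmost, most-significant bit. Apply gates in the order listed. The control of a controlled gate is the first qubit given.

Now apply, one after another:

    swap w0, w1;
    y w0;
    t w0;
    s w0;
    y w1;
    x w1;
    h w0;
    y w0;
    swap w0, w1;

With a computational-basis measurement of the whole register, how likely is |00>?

Outcome |00> occurs with probability 1/2.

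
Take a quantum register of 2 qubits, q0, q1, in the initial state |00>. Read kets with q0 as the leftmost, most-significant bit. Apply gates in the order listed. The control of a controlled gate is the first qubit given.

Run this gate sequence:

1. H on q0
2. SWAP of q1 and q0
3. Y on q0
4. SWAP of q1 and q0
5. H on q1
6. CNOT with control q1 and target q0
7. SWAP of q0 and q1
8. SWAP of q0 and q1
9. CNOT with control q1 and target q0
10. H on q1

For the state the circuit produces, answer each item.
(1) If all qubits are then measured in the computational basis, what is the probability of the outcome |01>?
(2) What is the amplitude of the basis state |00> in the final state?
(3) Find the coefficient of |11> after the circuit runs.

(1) The probability of measuring |01> is 1/2.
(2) The amplitude on |00> is 0.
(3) The amplitude on |11> is sqrt(2)*I/2.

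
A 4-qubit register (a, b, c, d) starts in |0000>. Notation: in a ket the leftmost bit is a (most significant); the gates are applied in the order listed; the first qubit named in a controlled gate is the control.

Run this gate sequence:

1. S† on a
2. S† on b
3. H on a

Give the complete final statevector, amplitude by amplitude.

The final amplitudes are sqrt(2)/2 on |0000>, sqrt(2)/2 on |1000>, and 0 on every other basis state.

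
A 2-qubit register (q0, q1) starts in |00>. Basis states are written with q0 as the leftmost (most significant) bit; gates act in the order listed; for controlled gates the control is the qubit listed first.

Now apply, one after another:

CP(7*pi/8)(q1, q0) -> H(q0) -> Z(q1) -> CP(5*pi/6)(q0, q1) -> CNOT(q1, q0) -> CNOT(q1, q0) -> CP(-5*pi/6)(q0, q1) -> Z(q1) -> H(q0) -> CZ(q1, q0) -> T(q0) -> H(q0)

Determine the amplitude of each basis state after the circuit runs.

The final amplitudes are sqrt(2)/2 on |00>, 0 on |01>, sqrt(2)/2 on |10>, 0 on |11>. Key observation: the block from step 2 through step 9 cancels to the identity and can be dropped.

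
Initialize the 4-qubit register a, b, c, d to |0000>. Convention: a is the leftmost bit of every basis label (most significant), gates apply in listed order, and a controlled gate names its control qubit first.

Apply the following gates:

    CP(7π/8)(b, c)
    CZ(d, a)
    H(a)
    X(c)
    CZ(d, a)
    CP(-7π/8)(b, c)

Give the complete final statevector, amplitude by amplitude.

The final amplitudes are sqrt(2)/2 on |0010>, sqrt(2)/2 on |1010>, and 0 on every other basis state.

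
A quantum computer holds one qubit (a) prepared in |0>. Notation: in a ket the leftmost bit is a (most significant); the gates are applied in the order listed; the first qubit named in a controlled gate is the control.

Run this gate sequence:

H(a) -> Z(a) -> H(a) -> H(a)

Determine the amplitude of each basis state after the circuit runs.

The resulting statevector has amplitude sqrt(2)/2 on |0>, -sqrt(2)/2 on |1>.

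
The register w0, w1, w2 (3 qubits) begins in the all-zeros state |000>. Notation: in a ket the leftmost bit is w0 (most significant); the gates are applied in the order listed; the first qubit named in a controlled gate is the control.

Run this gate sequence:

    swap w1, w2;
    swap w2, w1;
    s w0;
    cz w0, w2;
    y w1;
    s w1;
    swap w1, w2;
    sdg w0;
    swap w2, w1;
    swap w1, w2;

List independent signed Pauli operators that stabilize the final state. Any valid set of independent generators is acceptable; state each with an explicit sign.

The final state is stabilized by the group generated by +ZII, +IZI, -IIZ; other independent generating sets are equally valid.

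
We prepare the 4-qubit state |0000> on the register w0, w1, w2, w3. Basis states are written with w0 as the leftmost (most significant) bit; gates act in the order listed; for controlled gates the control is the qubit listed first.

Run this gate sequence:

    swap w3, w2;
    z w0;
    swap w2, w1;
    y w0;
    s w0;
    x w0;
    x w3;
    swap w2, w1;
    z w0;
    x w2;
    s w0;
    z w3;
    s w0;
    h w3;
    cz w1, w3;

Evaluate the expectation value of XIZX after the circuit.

The observable XIZX averages to 0.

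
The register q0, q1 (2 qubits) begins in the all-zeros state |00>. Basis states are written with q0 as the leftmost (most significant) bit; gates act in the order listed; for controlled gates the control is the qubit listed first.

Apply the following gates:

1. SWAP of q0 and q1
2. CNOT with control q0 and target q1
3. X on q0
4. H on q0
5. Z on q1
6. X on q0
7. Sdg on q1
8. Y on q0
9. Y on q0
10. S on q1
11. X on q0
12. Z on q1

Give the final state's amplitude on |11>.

|11> carries amplitude 0 in the final state. Key observation: gates 5-12 undo each other exactly, leaving only the rest of the circuit to track.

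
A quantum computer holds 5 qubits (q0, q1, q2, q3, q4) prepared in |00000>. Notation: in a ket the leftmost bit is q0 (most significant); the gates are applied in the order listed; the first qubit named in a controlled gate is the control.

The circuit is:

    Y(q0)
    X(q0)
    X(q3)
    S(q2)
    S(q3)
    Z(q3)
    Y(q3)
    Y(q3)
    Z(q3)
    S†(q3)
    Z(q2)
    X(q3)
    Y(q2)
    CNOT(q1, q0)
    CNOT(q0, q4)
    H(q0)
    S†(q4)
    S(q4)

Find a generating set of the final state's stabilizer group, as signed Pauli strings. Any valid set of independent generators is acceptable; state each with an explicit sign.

The stabilizer group can be generated by +XIIII, +IZIII, -IIZII, +IIIZI, +IIIIZ, among other valid generating sets. Key observation: the block from step 5 through step 10 cancels to the identity and can be dropped.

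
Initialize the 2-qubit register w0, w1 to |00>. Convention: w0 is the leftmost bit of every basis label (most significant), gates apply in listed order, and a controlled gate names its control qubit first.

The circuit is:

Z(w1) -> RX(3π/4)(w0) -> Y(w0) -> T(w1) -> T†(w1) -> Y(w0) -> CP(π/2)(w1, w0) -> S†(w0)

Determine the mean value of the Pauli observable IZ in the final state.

The observable IZ averages to 1.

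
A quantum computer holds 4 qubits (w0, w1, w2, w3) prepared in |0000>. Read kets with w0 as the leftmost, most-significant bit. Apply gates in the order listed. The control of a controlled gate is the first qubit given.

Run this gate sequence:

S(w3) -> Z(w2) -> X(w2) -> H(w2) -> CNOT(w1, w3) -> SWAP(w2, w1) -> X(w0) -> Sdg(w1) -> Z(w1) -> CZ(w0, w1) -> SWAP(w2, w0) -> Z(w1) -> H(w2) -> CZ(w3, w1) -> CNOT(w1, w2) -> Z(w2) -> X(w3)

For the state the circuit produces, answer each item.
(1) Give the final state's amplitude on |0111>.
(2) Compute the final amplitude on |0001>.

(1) The amplitude on |0111> is I/2.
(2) The amplitude on |0001> is 1/2.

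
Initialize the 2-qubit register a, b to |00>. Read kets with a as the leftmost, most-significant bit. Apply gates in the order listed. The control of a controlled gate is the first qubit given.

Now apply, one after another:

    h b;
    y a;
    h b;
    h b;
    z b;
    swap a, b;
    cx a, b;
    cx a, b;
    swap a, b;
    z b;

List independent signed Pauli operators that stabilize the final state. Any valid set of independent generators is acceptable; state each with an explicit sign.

The final state is stabilized by the group generated by +IX, -ZI; other independent generating sets are equally valid.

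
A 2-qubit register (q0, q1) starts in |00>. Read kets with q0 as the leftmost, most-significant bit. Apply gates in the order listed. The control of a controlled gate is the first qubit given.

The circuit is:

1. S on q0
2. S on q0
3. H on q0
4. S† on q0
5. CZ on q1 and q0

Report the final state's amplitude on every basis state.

After the circuit, the state carries amplitude sqrt(2)/2 on |00>, 0 on |01>, -sqrt(2)*I/2 on |10>, 0 on |11>.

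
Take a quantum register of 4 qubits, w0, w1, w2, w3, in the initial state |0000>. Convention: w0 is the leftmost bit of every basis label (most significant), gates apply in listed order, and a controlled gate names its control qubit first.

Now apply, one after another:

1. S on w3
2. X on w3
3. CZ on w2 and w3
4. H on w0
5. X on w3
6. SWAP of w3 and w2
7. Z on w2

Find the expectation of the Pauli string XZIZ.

In the final state, XZIZ has expectation 1.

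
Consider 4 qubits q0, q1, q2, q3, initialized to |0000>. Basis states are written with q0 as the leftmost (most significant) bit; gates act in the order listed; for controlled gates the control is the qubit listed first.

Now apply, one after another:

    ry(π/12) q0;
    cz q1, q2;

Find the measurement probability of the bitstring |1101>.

The probability of measuring |1101> is 0.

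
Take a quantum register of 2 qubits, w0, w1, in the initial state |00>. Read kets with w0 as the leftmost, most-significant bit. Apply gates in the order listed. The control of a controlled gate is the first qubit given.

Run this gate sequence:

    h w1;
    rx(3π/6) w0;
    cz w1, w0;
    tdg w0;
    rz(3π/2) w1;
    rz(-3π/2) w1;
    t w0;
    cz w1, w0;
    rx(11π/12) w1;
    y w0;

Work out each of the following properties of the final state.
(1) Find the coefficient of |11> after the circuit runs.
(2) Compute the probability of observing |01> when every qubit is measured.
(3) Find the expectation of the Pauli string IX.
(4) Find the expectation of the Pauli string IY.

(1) The amplitude on |11> is sqrt(2 - sqrt(2))/8 + sqrt(3*sqrt(2) + 6)/8 - I*sqrt(6 - 3*sqrt(2))/8 + I*sqrt(sqrt(2) + 2)/8. Key observation: steps 3-8 multiply out to the identity, so the circuit reduces to the remaining gates.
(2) A full measurement returns |01> with probability 1/4.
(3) The expectation value of IX is 1.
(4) The expectation value of IY is 0.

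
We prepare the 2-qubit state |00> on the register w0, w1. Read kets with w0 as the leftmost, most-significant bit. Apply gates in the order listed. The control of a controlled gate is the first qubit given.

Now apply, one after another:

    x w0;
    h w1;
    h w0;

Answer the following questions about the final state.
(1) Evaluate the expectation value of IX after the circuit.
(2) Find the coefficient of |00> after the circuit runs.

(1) In the final state, IX has expectation 1.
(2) The amplitude on |00> is 1/2.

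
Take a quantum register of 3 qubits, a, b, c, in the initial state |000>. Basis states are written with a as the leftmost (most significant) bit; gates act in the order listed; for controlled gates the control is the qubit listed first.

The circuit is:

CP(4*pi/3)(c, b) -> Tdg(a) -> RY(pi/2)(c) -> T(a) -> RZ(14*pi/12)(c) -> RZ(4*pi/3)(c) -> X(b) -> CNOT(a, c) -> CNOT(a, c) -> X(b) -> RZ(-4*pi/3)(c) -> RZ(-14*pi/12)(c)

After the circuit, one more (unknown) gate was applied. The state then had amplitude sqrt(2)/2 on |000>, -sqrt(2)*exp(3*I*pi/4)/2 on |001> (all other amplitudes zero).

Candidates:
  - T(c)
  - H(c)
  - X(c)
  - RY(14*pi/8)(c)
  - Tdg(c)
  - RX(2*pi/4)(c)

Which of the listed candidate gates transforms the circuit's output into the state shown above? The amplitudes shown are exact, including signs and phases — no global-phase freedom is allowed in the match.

It was Tdg(c) that produced the state shown. Key observation: steps 5-12 multiply out to the identity, so the circuit reduces to the remaining gates.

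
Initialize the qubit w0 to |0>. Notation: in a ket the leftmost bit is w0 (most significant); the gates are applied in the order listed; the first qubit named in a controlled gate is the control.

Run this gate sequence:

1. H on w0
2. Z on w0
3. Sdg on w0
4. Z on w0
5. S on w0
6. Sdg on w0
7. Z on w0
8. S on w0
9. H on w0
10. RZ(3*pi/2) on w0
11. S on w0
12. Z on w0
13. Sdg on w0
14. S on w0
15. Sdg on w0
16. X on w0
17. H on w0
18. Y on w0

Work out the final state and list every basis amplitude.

The final amplitudes are -sqrt(2)*exp(I*pi/4)/2 on |0>, sqrt(2)*exp(I*pi/4)/2 on |1>. Key observation: steps 3-8 multiply out to the identity, so the circuit reduces to the remaining gates.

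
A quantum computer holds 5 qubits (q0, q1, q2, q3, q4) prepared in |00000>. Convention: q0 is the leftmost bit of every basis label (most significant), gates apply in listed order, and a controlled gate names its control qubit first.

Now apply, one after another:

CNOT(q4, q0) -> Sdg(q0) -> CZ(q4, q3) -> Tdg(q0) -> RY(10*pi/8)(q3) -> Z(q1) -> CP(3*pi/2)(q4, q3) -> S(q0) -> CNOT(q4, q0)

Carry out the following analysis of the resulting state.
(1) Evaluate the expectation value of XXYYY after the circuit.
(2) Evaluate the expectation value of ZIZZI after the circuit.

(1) The expectation value of XXYYY is 0.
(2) The expectation value of ZIZZI is -sqrt(2)/2.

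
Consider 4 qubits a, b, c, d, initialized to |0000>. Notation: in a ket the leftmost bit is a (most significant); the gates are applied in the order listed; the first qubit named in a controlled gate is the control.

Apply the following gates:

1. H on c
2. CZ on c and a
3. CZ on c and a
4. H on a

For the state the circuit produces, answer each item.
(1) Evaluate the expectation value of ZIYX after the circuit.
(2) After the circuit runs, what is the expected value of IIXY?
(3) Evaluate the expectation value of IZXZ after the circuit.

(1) The expectation value of ZIYX is 0.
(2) The expectation value of IIXY is 0.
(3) The expectation value of IZXZ is 1.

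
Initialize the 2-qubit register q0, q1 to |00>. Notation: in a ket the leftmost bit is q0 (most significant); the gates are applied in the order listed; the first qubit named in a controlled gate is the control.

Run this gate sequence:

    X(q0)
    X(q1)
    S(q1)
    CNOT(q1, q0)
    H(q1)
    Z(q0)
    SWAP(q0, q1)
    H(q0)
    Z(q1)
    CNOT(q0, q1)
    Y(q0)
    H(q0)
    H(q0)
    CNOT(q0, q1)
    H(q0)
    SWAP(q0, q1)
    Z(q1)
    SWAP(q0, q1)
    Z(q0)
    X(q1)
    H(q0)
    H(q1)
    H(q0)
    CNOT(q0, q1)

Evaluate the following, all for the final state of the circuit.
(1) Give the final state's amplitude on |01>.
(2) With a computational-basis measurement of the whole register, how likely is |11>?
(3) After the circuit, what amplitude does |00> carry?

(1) The amplitude on |01> is 1/2.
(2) Outcome |11> occurs with probability 1/4.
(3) The final state's coefficient on |00> equals 1/2.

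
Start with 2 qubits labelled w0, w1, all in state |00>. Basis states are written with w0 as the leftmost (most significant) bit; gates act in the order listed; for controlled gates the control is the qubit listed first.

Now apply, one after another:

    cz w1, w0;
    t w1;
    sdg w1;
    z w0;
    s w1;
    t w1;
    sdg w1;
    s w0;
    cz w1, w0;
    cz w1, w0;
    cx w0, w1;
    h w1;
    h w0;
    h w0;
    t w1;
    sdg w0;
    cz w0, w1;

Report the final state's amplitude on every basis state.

After the circuit, the state carries amplitude sqrt(2)/2 on |00>, sqrt(2)*exp(I*pi/4)/2 on |01>, 0 on |10>, 0 on |11>.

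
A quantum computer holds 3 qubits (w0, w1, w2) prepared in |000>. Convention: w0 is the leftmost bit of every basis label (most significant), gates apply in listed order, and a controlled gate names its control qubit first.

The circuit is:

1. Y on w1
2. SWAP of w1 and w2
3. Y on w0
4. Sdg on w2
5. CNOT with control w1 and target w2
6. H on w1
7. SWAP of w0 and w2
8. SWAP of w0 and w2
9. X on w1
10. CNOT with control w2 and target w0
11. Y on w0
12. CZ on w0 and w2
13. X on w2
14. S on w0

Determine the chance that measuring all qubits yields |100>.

The probability of measuring |100> is 1/2. Key observation: steps 7-8 multiply out to the identity, so the circuit reduces to the remaining gates.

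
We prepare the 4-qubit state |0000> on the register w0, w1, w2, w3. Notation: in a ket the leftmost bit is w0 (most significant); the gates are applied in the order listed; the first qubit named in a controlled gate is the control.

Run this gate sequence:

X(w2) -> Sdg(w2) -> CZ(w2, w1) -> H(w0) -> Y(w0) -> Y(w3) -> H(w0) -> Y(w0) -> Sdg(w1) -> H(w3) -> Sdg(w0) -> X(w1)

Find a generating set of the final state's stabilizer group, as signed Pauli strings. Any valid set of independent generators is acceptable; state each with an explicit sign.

One valid set of independent stabilizer generators is -IIIX, +ZIII, -IZII, -IIZI (any independent generating set of the same group is equally correct).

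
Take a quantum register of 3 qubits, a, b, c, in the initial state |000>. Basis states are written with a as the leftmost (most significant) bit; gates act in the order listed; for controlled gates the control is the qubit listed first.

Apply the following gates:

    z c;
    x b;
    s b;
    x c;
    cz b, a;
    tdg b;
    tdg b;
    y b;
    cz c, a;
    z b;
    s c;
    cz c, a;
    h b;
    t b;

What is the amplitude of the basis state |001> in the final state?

The final state's coefficient on |001> equals sqrt(2)/2.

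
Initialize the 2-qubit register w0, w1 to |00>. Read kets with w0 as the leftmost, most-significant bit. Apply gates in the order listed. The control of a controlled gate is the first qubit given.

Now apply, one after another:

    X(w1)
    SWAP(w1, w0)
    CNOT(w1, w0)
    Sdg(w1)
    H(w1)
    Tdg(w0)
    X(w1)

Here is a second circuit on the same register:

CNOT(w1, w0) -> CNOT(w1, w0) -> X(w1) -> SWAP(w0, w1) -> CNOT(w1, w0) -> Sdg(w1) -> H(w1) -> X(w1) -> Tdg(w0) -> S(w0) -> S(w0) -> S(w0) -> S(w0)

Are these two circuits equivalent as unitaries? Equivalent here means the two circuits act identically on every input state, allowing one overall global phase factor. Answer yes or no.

Yes: on every input state the two circuits agree up to one overall phase factor.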